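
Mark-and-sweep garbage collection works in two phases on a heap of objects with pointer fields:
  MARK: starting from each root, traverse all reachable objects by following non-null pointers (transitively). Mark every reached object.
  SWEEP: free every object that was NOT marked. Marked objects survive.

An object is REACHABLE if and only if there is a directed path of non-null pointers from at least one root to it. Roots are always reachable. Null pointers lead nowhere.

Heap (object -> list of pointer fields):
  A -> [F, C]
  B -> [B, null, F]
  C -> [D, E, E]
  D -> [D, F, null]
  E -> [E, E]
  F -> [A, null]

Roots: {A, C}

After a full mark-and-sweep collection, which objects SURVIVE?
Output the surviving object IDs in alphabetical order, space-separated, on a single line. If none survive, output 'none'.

Answer: A C D E F

Derivation:
Roots: A C
Mark A: refs=F C, marked=A
Mark C: refs=D E E, marked=A C
Mark F: refs=A null, marked=A C F
Mark D: refs=D F null, marked=A C D F
Mark E: refs=E E, marked=A C D E F
Unmarked (collected): B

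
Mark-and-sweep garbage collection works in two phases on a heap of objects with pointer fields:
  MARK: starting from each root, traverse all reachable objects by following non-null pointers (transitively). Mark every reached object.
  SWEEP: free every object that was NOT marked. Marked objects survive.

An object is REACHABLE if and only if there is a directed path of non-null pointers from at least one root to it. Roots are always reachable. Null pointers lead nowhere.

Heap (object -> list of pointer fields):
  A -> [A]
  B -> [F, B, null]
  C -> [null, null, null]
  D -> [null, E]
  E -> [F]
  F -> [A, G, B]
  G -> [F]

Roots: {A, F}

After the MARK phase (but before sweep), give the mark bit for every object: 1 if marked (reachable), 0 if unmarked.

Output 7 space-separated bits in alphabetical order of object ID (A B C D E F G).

Roots: A F
Mark A: refs=A, marked=A
Mark F: refs=A G B, marked=A F
Mark G: refs=F, marked=A F G
Mark B: refs=F B null, marked=A B F G
Unmarked (collected): C D E

Answer: 1 1 0 0 0 1 1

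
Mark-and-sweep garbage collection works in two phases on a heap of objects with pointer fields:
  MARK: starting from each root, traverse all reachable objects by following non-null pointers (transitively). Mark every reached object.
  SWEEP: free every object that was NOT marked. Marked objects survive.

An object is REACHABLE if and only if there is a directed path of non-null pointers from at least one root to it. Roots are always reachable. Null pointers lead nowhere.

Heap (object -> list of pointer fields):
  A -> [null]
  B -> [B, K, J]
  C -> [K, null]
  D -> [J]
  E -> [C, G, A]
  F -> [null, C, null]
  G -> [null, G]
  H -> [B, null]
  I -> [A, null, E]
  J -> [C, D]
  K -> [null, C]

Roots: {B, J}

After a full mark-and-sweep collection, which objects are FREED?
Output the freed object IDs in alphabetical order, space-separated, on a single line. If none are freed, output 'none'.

Answer: A E F G H I

Derivation:
Roots: B J
Mark B: refs=B K J, marked=B
Mark J: refs=C D, marked=B J
Mark K: refs=null C, marked=B J K
Mark C: refs=K null, marked=B C J K
Mark D: refs=J, marked=B C D J K
Unmarked (collected): A E F G H I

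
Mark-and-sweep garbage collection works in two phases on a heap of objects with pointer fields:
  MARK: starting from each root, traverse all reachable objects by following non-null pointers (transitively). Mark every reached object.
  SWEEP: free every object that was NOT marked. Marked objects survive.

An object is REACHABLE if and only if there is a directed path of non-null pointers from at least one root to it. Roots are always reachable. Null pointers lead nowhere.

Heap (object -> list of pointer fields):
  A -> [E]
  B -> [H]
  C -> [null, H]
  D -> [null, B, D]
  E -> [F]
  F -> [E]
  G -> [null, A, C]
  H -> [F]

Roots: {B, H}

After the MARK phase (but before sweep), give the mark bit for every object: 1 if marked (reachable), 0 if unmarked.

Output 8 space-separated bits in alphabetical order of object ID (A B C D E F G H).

Answer: 0 1 0 0 1 1 0 1

Derivation:
Roots: B H
Mark B: refs=H, marked=B
Mark H: refs=F, marked=B H
Mark F: refs=E, marked=B F H
Mark E: refs=F, marked=B E F H
Unmarked (collected): A C D G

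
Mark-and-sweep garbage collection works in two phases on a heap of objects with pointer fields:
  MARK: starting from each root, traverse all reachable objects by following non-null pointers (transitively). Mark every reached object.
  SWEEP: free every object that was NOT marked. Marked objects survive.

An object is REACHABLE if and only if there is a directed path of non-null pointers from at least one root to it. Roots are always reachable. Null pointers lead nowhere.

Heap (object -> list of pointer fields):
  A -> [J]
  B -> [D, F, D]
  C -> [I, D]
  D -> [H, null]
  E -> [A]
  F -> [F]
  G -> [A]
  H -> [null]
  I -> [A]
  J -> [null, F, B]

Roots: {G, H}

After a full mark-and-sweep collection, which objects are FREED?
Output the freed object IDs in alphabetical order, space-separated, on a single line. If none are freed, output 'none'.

Roots: G H
Mark G: refs=A, marked=G
Mark H: refs=null, marked=G H
Mark A: refs=J, marked=A G H
Mark J: refs=null F B, marked=A G H J
Mark F: refs=F, marked=A F G H J
Mark B: refs=D F D, marked=A B F G H J
Mark D: refs=H null, marked=A B D F G H J
Unmarked (collected): C E I

Answer: C E I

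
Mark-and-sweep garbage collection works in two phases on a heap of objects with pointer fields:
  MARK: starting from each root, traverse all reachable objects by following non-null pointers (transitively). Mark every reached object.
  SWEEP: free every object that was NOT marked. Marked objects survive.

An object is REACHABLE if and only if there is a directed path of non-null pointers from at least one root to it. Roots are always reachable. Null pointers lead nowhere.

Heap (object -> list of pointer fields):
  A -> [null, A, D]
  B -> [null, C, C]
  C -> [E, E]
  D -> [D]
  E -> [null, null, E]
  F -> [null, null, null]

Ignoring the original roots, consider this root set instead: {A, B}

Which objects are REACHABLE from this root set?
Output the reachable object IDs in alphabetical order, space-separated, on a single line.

Roots: A B
Mark A: refs=null A D, marked=A
Mark B: refs=null C C, marked=A B
Mark D: refs=D, marked=A B D
Mark C: refs=E E, marked=A B C D
Mark E: refs=null null E, marked=A B C D E
Unmarked (collected): F

Answer: A B C D E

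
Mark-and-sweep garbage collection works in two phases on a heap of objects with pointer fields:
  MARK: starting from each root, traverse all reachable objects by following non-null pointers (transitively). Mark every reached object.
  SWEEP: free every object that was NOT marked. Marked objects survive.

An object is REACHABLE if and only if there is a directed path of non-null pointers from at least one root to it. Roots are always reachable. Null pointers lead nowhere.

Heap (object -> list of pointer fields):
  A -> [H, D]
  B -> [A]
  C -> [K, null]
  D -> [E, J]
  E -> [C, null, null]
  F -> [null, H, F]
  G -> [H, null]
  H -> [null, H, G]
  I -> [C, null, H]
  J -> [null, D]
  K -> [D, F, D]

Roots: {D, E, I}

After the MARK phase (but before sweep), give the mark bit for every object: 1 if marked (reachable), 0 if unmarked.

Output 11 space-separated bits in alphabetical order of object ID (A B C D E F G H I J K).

Roots: D E I
Mark D: refs=E J, marked=D
Mark E: refs=C null null, marked=D E
Mark I: refs=C null H, marked=D E I
Mark J: refs=null D, marked=D E I J
Mark C: refs=K null, marked=C D E I J
Mark H: refs=null H G, marked=C D E H I J
Mark K: refs=D F D, marked=C D E H I J K
Mark G: refs=H null, marked=C D E G H I J K
Mark F: refs=null H F, marked=C D E F G H I J K
Unmarked (collected): A B

Answer: 0 0 1 1 1 1 1 1 1 1 1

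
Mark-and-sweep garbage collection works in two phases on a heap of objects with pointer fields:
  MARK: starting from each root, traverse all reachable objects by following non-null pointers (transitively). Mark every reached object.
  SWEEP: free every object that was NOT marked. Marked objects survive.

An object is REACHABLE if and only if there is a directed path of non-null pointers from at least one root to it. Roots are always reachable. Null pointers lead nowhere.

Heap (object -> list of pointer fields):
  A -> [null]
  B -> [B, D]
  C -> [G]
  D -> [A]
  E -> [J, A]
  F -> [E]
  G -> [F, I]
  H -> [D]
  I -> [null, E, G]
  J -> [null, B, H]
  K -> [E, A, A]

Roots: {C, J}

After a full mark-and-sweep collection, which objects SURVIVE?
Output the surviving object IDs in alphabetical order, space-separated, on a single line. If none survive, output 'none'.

Roots: C J
Mark C: refs=G, marked=C
Mark J: refs=null B H, marked=C J
Mark G: refs=F I, marked=C G J
Mark B: refs=B D, marked=B C G J
Mark H: refs=D, marked=B C G H J
Mark F: refs=E, marked=B C F G H J
Mark I: refs=null E G, marked=B C F G H I J
Mark D: refs=A, marked=B C D F G H I J
Mark E: refs=J A, marked=B C D E F G H I J
Mark A: refs=null, marked=A B C D E F G H I J
Unmarked (collected): K

Answer: A B C D E F G H I J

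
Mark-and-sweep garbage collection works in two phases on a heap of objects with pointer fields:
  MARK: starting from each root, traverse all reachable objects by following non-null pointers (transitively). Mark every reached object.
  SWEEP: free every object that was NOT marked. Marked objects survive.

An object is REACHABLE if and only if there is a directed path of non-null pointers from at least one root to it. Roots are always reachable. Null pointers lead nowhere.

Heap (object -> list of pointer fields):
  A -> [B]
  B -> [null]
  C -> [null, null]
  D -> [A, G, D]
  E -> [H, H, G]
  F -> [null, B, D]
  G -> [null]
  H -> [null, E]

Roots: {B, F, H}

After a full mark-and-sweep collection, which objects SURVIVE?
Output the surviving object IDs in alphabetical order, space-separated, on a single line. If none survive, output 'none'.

Roots: B F H
Mark B: refs=null, marked=B
Mark F: refs=null B D, marked=B F
Mark H: refs=null E, marked=B F H
Mark D: refs=A G D, marked=B D F H
Mark E: refs=H H G, marked=B D E F H
Mark A: refs=B, marked=A B D E F H
Mark G: refs=null, marked=A B D E F G H
Unmarked (collected): C

Answer: A B D E F G H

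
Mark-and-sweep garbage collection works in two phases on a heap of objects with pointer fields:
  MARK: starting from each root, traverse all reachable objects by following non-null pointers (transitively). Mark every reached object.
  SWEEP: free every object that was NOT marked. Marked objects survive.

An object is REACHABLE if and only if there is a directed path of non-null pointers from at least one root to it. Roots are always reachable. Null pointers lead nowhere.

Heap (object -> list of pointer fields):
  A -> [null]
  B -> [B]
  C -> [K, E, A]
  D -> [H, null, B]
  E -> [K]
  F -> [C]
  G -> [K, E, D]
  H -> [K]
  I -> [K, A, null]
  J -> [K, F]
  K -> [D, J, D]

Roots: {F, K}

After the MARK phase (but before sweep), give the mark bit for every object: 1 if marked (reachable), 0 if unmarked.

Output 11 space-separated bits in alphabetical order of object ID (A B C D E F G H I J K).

Roots: F K
Mark F: refs=C, marked=F
Mark K: refs=D J D, marked=F K
Mark C: refs=K E A, marked=C F K
Mark D: refs=H null B, marked=C D F K
Mark J: refs=K F, marked=C D F J K
Mark E: refs=K, marked=C D E F J K
Mark A: refs=null, marked=A C D E F J K
Mark H: refs=K, marked=A C D E F H J K
Mark B: refs=B, marked=A B C D E F H J K
Unmarked (collected): G I

Answer: 1 1 1 1 1 1 0 1 0 1 1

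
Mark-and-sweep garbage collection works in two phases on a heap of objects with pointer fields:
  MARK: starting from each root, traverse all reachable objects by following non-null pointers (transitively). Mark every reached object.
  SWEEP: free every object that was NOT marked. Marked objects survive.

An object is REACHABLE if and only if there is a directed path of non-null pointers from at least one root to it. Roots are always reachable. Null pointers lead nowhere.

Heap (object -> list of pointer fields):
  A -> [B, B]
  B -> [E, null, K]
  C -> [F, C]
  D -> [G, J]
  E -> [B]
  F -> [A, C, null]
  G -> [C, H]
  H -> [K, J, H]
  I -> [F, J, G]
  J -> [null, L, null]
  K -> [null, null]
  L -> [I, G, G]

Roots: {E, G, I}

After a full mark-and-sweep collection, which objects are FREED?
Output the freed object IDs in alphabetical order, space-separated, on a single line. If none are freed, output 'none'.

Roots: E G I
Mark E: refs=B, marked=E
Mark G: refs=C H, marked=E G
Mark I: refs=F J G, marked=E G I
Mark B: refs=E null K, marked=B E G I
Mark C: refs=F C, marked=B C E G I
Mark H: refs=K J H, marked=B C E G H I
Mark F: refs=A C null, marked=B C E F G H I
Mark J: refs=null L null, marked=B C E F G H I J
Mark K: refs=null null, marked=B C E F G H I J K
Mark A: refs=B B, marked=A B C E F G H I J K
Mark L: refs=I G G, marked=A B C E F G H I J K L
Unmarked (collected): D

Answer: D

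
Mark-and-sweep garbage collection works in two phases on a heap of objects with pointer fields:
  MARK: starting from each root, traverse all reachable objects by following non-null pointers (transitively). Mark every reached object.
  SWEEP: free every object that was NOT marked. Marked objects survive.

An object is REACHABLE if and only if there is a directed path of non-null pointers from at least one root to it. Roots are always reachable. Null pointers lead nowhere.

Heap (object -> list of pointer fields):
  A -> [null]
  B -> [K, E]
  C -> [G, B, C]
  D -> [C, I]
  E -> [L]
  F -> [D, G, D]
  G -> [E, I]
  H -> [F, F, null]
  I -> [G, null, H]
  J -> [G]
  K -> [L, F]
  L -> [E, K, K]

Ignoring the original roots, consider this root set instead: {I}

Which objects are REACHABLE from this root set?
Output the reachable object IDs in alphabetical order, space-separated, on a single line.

Answer: B C D E F G H I K L

Derivation:
Roots: I
Mark I: refs=G null H, marked=I
Mark G: refs=E I, marked=G I
Mark H: refs=F F null, marked=G H I
Mark E: refs=L, marked=E G H I
Mark F: refs=D G D, marked=E F G H I
Mark L: refs=E K K, marked=E F G H I L
Mark D: refs=C I, marked=D E F G H I L
Mark K: refs=L F, marked=D E F G H I K L
Mark C: refs=G B C, marked=C D E F G H I K L
Mark B: refs=K E, marked=B C D E F G H I K L
Unmarked (collected): A J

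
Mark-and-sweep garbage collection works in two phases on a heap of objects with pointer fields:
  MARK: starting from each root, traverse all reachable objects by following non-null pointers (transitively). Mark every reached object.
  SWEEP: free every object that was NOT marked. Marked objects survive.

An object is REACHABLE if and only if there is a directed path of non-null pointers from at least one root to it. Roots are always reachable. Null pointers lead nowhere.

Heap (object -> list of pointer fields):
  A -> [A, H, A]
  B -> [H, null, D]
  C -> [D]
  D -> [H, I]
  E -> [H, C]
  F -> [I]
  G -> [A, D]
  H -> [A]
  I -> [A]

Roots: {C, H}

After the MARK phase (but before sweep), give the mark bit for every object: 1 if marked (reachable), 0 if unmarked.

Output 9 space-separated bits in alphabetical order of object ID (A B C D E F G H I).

Roots: C H
Mark C: refs=D, marked=C
Mark H: refs=A, marked=C H
Mark D: refs=H I, marked=C D H
Mark A: refs=A H A, marked=A C D H
Mark I: refs=A, marked=A C D H I
Unmarked (collected): B E F G

Answer: 1 0 1 1 0 0 0 1 1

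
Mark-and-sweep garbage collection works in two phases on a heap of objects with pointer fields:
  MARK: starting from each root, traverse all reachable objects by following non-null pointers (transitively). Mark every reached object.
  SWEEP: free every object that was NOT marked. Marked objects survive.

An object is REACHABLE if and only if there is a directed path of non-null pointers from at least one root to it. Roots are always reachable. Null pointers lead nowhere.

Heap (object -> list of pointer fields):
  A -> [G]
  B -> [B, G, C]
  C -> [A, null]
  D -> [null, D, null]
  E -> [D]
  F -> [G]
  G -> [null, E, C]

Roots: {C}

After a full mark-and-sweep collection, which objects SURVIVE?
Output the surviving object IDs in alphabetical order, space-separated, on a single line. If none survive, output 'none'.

Answer: A C D E G

Derivation:
Roots: C
Mark C: refs=A null, marked=C
Mark A: refs=G, marked=A C
Mark G: refs=null E C, marked=A C G
Mark E: refs=D, marked=A C E G
Mark D: refs=null D null, marked=A C D E G
Unmarked (collected): B F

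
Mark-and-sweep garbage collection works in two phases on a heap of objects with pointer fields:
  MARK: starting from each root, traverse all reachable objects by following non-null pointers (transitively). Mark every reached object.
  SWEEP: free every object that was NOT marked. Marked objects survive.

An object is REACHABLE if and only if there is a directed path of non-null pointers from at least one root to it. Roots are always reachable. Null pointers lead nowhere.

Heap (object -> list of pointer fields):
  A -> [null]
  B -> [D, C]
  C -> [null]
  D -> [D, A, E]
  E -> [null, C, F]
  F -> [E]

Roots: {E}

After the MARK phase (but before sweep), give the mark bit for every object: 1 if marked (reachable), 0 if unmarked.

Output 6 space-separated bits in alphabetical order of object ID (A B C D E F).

Answer: 0 0 1 0 1 1

Derivation:
Roots: E
Mark E: refs=null C F, marked=E
Mark C: refs=null, marked=C E
Mark F: refs=E, marked=C E F
Unmarked (collected): A B D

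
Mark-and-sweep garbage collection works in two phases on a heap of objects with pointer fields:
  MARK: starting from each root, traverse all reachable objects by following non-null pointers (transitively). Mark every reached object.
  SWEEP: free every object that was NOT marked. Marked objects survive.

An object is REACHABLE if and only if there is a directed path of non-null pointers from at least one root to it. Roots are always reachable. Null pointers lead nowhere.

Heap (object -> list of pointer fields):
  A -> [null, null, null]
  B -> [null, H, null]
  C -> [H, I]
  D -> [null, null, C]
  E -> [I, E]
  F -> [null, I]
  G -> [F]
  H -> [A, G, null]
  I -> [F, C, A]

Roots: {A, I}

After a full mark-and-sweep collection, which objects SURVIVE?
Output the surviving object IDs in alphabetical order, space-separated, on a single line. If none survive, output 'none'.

Answer: A C F G H I

Derivation:
Roots: A I
Mark A: refs=null null null, marked=A
Mark I: refs=F C A, marked=A I
Mark F: refs=null I, marked=A F I
Mark C: refs=H I, marked=A C F I
Mark H: refs=A G null, marked=A C F H I
Mark G: refs=F, marked=A C F G H I
Unmarked (collected): B D E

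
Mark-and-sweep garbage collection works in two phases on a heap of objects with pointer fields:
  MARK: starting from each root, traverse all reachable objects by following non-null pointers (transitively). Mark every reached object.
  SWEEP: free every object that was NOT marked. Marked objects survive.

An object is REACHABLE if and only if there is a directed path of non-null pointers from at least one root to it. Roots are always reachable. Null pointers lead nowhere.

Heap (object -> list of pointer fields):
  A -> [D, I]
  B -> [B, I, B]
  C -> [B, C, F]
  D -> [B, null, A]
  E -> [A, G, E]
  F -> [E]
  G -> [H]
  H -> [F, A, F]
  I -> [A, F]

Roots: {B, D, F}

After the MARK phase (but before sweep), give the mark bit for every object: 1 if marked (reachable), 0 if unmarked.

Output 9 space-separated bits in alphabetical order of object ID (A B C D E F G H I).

Roots: B D F
Mark B: refs=B I B, marked=B
Mark D: refs=B null A, marked=B D
Mark F: refs=E, marked=B D F
Mark I: refs=A F, marked=B D F I
Mark A: refs=D I, marked=A B D F I
Mark E: refs=A G E, marked=A B D E F I
Mark G: refs=H, marked=A B D E F G I
Mark H: refs=F A F, marked=A B D E F G H I
Unmarked (collected): C

Answer: 1 1 0 1 1 1 1 1 1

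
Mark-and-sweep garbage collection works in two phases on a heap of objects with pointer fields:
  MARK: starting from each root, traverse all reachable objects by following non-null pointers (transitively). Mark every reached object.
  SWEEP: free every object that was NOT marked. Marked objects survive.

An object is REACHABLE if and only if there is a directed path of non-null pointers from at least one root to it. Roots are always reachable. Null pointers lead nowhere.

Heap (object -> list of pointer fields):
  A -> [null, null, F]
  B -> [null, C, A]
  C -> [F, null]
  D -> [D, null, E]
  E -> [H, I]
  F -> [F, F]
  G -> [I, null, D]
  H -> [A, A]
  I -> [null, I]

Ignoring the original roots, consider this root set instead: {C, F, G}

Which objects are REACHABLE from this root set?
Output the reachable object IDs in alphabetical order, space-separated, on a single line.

Roots: C F G
Mark C: refs=F null, marked=C
Mark F: refs=F F, marked=C F
Mark G: refs=I null D, marked=C F G
Mark I: refs=null I, marked=C F G I
Mark D: refs=D null E, marked=C D F G I
Mark E: refs=H I, marked=C D E F G I
Mark H: refs=A A, marked=C D E F G H I
Mark A: refs=null null F, marked=A C D E F G H I
Unmarked (collected): B

Answer: A C D E F G H I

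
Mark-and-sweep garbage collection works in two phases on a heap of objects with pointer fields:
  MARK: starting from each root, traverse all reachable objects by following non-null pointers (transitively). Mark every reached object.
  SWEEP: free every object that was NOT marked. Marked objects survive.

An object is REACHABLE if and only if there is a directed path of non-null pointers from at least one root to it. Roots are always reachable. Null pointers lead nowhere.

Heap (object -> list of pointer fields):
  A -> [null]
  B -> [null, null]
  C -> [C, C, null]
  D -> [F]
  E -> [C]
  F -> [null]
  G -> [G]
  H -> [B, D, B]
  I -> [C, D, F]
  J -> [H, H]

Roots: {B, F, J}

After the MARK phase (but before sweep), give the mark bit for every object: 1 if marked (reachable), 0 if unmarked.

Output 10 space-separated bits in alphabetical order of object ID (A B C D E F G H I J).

Answer: 0 1 0 1 0 1 0 1 0 1

Derivation:
Roots: B F J
Mark B: refs=null null, marked=B
Mark F: refs=null, marked=B F
Mark J: refs=H H, marked=B F J
Mark H: refs=B D B, marked=B F H J
Mark D: refs=F, marked=B D F H J
Unmarked (collected): A C E G I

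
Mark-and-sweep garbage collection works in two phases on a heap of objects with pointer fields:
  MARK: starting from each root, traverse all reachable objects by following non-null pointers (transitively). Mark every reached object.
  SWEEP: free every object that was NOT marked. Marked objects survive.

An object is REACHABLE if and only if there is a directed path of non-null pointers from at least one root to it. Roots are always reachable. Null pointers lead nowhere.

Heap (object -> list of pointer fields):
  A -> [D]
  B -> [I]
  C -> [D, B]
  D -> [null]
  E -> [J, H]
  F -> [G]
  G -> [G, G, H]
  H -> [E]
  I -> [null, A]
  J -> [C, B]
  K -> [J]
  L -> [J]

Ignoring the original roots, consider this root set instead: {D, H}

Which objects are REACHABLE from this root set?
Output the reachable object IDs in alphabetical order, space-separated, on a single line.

Roots: D H
Mark D: refs=null, marked=D
Mark H: refs=E, marked=D H
Mark E: refs=J H, marked=D E H
Mark J: refs=C B, marked=D E H J
Mark C: refs=D B, marked=C D E H J
Mark B: refs=I, marked=B C D E H J
Mark I: refs=null A, marked=B C D E H I J
Mark A: refs=D, marked=A B C D E H I J
Unmarked (collected): F G K L

Answer: A B C D E H I J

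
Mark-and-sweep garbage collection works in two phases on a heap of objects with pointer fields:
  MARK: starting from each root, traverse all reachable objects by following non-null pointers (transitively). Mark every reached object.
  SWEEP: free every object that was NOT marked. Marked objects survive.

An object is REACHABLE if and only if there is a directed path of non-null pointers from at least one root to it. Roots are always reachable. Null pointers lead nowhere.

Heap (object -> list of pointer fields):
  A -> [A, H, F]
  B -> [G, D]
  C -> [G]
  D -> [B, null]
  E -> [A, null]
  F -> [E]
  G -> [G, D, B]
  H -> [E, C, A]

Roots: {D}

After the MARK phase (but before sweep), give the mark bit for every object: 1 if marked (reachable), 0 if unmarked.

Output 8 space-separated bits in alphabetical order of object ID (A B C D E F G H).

Roots: D
Mark D: refs=B null, marked=D
Mark B: refs=G D, marked=B D
Mark G: refs=G D B, marked=B D G
Unmarked (collected): A C E F H

Answer: 0 1 0 1 0 0 1 0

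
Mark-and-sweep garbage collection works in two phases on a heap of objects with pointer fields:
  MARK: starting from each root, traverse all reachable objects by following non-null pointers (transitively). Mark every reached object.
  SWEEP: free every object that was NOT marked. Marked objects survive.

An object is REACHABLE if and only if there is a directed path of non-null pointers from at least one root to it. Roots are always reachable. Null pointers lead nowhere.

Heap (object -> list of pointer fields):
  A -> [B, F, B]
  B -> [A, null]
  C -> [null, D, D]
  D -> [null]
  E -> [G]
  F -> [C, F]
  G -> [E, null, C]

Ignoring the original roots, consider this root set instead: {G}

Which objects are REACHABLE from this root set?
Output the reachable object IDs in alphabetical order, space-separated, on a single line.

Answer: C D E G

Derivation:
Roots: G
Mark G: refs=E null C, marked=G
Mark E: refs=G, marked=E G
Mark C: refs=null D D, marked=C E G
Mark D: refs=null, marked=C D E G
Unmarked (collected): A B F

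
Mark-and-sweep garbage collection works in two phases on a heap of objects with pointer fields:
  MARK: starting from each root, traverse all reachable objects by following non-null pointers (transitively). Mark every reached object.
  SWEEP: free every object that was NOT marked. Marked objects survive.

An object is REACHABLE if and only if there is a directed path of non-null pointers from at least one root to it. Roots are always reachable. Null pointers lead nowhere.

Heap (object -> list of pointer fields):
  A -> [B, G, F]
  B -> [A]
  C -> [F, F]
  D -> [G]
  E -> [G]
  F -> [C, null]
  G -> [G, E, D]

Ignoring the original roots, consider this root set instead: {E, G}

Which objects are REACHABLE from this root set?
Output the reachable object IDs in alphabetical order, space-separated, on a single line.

Answer: D E G

Derivation:
Roots: E G
Mark E: refs=G, marked=E
Mark G: refs=G E D, marked=E G
Mark D: refs=G, marked=D E G
Unmarked (collected): A B C F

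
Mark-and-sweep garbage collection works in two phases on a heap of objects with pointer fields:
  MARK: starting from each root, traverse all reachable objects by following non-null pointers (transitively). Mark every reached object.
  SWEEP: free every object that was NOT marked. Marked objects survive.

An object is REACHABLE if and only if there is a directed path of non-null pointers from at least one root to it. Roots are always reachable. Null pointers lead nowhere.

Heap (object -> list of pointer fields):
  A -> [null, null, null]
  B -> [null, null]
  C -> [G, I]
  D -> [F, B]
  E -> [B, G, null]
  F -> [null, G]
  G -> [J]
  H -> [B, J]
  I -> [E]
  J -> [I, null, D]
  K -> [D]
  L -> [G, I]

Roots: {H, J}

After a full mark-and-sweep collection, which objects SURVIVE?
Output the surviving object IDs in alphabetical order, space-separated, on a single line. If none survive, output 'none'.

Answer: B D E F G H I J

Derivation:
Roots: H J
Mark H: refs=B J, marked=H
Mark J: refs=I null D, marked=H J
Mark B: refs=null null, marked=B H J
Mark I: refs=E, marked=B H I J
Mark D: refs=F B, marked=B D H I J
Mark E: refs=B G null, marked=B D E H I J
Mark F: refs=null G, marked=B D E F H I J
Mark G: refs=J, marked=B D E F G H I J
Unmarked (collected): A C K L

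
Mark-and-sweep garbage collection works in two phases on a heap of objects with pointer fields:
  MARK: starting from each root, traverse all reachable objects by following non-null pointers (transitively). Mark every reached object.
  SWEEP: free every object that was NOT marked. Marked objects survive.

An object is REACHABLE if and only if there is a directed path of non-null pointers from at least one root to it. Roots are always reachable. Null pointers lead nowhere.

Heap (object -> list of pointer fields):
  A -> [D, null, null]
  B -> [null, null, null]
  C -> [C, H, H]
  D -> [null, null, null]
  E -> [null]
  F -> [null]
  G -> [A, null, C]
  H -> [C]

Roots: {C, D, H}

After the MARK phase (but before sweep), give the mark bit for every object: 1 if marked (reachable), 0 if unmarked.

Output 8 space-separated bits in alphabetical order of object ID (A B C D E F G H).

Answer: 0 0 1 1 0 0 0 1

Derivation:
Roots: C D H
Mark C: refs=C H H, marked=C
Mark D: refs=null null null, marked=C D
Mark H: refs=C, marked=C D H
Unmarked (collected): A B E F G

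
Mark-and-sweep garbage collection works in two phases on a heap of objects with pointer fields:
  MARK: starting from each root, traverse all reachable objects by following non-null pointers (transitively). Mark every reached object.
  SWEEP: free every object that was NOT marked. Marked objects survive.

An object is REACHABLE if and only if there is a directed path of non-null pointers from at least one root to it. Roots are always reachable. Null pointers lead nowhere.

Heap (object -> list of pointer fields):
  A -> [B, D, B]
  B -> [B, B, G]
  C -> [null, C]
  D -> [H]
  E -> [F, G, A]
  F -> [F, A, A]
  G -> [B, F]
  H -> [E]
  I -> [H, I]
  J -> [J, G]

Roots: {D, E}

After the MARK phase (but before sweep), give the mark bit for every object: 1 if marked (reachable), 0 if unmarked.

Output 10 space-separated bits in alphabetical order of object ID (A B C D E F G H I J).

Roots: D E
Mark D: refs=H, marked=D
Mark E: refs=F G A, marked=D E
Mark H: refs=E, marked=D E H
Mark F: refs=F A A, marked=D E F H
Mark G: refs=B F, marked=D E F G H
Mark A: refs=B D B, marked=A D E F G H
Mark B: refs=B B G, marked=A B D E F G H
Unmarked (collected): C I J

Answer: 1 1 0 1 1 1 1 1 0 0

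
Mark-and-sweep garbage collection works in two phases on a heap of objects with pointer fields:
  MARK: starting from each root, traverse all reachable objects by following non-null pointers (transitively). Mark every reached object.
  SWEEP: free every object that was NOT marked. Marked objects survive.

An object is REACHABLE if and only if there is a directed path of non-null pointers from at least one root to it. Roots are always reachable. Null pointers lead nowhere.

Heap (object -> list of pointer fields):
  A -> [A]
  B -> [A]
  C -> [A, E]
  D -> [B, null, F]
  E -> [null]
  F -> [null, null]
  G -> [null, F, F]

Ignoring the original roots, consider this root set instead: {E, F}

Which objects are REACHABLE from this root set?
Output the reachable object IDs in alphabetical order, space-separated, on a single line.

Roots: E F
Mark E: refs=null, marked=E
Mark F: refs=null null, marked=E F
Unmarked (collected): A B C D G

Answer: E F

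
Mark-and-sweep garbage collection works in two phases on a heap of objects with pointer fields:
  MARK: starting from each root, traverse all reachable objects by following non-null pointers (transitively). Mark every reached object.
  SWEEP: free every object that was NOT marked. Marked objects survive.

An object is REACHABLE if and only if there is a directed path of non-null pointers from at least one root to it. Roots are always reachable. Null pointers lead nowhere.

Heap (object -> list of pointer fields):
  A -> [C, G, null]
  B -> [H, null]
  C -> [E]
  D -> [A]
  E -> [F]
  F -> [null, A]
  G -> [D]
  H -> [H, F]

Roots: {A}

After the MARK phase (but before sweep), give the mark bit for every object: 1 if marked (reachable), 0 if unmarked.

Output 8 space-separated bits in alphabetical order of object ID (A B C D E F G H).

Roots: A
Mark A: refs=C G null, marked=A
Mark C: refs=E, marked=A C
Mark G: refs=D, marked=A C G
Mark E: refs=F, marked=A C E G
Mark D: refs=A, marked=A C D E G
Mark F: refs=null A, marked=A C D E F G
Unmarked (collected): B H

Answer: 1 0 1 1 1 1 1 0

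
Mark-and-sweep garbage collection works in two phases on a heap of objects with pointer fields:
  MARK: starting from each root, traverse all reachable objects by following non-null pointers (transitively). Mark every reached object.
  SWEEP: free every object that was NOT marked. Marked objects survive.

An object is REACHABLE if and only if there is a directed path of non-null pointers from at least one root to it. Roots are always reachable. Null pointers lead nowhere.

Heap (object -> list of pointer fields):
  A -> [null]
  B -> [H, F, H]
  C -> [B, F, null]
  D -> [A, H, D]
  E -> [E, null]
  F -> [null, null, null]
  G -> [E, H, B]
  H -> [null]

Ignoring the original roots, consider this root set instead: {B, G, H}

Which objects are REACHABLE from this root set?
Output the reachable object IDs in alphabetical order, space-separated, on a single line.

Roots: B G H
Mark B: refs=H F H, marked=B
Mark G: refs=E H B, marked=B G
Mark H: refs=null, marked=B G H
Mark F: refs=null null null, marked=B F G H
Mark E: refs=E null, marked=B E F G H
Unmarked (collected): A C D

Answer: B E F G H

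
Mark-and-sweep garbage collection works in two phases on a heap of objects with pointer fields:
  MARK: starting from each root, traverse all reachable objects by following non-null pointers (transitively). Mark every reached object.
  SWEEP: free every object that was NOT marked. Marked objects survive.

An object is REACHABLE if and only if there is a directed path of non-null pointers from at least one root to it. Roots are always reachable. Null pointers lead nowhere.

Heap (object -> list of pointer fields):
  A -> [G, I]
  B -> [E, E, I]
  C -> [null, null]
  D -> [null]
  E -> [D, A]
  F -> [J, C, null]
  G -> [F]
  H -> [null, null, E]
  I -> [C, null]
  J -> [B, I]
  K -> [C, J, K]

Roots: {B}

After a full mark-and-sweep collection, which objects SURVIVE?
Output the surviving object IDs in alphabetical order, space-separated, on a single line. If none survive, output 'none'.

Roots: B
Mark B: refs=E E I, marked=B
Mark E: refs=D A, marked=B E
Mark I: refs=C null, marked=B E I
Mark D: refs=null, marked=B D E I
Mark A: refs=G I, marked=A B D E I
Mark C: refs=null null, marked=A B C D E I
Mark G: refs=F, marked=A B C D E G I
Mark F: refs=J C null, marked=A B C D E F G I
Mark J: refs=B I, marked=A B C D E F G I J
Unmarked (collected): H K

Answer: A B C D E F G I J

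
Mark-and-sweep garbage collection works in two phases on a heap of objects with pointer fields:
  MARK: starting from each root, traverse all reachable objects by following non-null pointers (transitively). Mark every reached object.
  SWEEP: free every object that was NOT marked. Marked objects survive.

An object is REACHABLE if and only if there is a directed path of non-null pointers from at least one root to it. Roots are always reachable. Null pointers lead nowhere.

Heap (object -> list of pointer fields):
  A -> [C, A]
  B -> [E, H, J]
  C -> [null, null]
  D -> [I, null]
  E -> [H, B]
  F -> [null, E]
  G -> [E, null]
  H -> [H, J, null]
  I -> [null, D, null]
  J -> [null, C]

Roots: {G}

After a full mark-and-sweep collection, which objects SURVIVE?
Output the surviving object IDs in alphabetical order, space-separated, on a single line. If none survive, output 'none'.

Answer: B C E G H J

Derivation:
Roots: G
Mark G: refs=E null, marked=G
Mark E: refs=H B, marked=E G
Mark H: refs=H J null, marked=E G H
Mark B: refs=E H J, marked=B E G H
Mark J: refs=null C, marked=B E G H J
Mark C: refs=null null, marked=B C E G H J
Unmarked (collected): A D F I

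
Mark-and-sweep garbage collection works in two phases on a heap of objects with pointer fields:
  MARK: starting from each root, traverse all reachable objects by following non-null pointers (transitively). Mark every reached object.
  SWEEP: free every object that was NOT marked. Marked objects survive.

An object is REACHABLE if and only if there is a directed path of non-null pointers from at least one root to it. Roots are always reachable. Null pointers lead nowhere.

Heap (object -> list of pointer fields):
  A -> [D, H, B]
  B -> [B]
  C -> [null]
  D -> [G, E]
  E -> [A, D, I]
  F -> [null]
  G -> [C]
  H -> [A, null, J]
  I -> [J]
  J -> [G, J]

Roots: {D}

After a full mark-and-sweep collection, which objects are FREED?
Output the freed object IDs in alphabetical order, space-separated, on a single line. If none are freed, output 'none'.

Answer: F

Derivation:
Roots: D
Mark D: refs=G E, marked=D
Mark G: refs=C, marked=D G
Mark E: refs=A D I, marked=D E G
Mark C: refs=null, marked=C D E G
Mark A: refs=D H B, marked=A C D E G
Mark I: refs=J, marked=A C D E G I
Mark H: refs=A null J, marked=A C D E G H I
Mark B: refs=B, marked=A B C D E G H I
Mark J: refs=G J, marked=A B C D E G H I J
Unmarked (collected): F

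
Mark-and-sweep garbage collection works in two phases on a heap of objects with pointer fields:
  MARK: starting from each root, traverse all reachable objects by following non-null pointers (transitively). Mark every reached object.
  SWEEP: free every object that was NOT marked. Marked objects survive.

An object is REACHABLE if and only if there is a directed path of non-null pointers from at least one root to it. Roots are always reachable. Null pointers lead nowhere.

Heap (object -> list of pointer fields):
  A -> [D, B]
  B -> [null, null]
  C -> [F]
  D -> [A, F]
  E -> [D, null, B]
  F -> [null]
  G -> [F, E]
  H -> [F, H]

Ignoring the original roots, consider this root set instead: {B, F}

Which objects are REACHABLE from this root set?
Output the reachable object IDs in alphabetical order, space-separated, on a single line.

Answer: B F

Derivation:
Roots: B F
Mark B: refs=null null, marked=B
Mark F: refs=null, marked=B F
Unmarked (collected): A C D E G H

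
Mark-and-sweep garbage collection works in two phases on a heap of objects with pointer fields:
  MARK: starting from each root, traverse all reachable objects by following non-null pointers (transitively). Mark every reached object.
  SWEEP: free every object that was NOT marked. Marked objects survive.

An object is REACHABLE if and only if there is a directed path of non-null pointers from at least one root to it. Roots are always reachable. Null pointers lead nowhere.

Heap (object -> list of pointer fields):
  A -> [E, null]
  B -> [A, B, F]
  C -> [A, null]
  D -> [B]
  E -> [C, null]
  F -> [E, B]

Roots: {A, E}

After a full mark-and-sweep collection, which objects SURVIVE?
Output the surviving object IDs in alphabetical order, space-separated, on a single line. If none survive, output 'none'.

Roots: A E
Mark A: refs=E null, marked=A
Mark E: refs=C null, marked=A E
Mark C: refs=A null, marked=A C E
Unmarked (collected): B D F

Answer: A C E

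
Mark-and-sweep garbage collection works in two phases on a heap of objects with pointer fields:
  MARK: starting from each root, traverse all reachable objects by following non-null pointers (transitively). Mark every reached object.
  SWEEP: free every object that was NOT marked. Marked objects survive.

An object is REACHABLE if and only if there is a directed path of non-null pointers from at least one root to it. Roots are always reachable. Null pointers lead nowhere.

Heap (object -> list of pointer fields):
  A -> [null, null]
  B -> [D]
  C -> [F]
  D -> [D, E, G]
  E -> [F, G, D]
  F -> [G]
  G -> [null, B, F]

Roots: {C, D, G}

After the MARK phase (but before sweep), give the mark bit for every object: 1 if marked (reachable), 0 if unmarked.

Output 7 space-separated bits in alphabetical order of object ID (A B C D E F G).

Roots: C D G
Mark C: refs=F, marked=C
Mark D: refs=D E G, marked=C D
Mark G: refs=null B F, marked=C D G
Mark F: refs=G, marked=C D F G
Mark E: refs=F G D, marked=C D E F G
Mark B: refs=D, marked=B C D E F G
Unmarked (collected): A

Answer: 0 1 1 1 1 1 1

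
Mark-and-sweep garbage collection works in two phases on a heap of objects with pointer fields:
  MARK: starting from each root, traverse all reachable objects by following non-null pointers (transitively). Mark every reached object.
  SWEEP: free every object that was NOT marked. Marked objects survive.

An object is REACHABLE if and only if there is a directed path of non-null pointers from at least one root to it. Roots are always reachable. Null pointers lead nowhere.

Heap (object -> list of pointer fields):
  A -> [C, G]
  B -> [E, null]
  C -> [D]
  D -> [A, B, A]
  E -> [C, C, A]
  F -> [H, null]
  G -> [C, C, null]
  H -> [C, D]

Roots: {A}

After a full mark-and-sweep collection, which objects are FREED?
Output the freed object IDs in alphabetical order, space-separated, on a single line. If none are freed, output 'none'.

Answer: F H

Derivation:
Roots: A
Mark A: refs=C G, marked=A
Mark C: refs=D, marked=A C
Mark G: refs=C C null, marked=A C G
Mark D: refs=A B A, marked=A C D G
Mark B: refs=E null, marked=A B C D G
Mark E: refs=C C A, marked=A B C D E G
Unmarked (collected): F H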